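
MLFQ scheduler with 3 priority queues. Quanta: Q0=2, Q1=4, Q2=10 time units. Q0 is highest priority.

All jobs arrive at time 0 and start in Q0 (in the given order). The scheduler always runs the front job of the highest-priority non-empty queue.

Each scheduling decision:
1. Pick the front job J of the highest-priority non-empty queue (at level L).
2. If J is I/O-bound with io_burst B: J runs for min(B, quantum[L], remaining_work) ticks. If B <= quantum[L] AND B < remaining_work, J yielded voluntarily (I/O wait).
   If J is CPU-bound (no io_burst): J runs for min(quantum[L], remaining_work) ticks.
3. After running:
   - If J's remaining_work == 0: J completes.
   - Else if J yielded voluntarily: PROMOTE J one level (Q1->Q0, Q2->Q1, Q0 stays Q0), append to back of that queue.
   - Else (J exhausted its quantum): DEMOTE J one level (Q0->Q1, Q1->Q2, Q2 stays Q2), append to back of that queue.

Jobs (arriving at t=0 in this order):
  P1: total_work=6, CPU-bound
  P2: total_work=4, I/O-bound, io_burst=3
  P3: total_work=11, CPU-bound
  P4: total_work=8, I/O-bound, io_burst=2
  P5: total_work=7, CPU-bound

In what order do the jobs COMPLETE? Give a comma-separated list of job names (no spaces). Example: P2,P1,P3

t=0-2: P1@Q0 runs 2, rem=4, quantum used, demote→Q1. Q0=[P2,P3,P4,P5] Q1=[P1] Q2=[]
t=2-4: P2@Q0 runs 2, rem=2, quantum used, demote→Q1. Q0=[P3,P4,P5] Q1=[P1,P2] Q2=[]
t=4-6: P3@Q0 runs 2, rem=9, quantum used, demote→Q1. Q0=[P4,P5] Q1=[P1,P2,P3] Q2=[]
t=6-8: P4@Q0 runs 2, rem=6, I/O yield, promote→Q0. Q0=[P5,P4] Q1=[P1,P2,P3] Q2=[]
t=8-10: P5@Q0 runs 2, rem=5, quantum used, demote→Q1. Q0=[P4] Q1=[P1,P2,P3,P5] Q2=[]
t=10-12: P4@Q0 runs 2, rem=4, I/O yield, promote→Q0. Q0=[P4] Q1=[P1,P2,P3,P5] Q2=[]
t=12-14: P4@Q0 runs 2, rem=2, I/O yield, promote→Q0. Q0=[P4] Q1=[P1,P2,P3,P5] Q2=[]
t=14-16: P4@Q0 runs 2, rem=0, completes. Q0=[] Q1=[P1,P2,P3,P5] Q2=[]
t=16-20: P1@Q1 runs 4, rem=0, completes. Q0=[] Q1=[P2,P3,P5] Q2=[]
t=20-22: P2@Q1 runs 2, rem=0, completes. Q0=[] Q1=[P3,P5] Q2=[]
t=22-26: P3@Q1 runs 4, rem=5, quantum used, demote→Q2. Q0=[] Q1=[P5] Q2=[P3]
t=26-30: P5@Q1 runs 4, rem=1, quantum used, demote→Q2. Q0=[] Q1=[] Q2=[P3,P5]
t=30-35: P3@Q2 runs 5, rem=0, completes. Q0=[] Q1=[] Q2=[P5]
t=35-36: P5@Q2 runs 1, rem=0, completes. Q0=[] Q1=[] Q2=[]

Answer: P4,P1,P2,P3,P5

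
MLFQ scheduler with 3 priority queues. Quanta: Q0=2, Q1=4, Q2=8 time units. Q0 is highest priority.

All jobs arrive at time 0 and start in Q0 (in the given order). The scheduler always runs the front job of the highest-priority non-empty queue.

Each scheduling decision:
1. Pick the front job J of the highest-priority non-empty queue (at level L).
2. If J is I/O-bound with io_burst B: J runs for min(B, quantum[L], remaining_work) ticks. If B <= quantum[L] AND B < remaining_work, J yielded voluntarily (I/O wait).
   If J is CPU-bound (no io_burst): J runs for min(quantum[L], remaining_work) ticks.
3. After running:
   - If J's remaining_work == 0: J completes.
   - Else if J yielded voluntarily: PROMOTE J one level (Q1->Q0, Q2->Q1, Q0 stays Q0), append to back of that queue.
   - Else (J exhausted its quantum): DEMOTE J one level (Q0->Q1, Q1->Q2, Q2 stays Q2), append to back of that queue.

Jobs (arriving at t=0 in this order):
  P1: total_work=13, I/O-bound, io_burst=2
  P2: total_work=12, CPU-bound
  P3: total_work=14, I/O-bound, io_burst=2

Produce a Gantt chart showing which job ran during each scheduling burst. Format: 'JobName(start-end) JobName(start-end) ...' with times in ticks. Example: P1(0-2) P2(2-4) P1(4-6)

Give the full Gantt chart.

Answer: P1(0-2) P2(2-4) P3(4-6) P1(6-8) P3(8-10) P1(10-12) P3(12-14) P1(14-16) P3(16-18) P1(18-20) P3(20-22) P1(22-24) P3(24-26) P1(26-27) P3(27-29) P2(29-33) P2(33-39)

Derivation:
t=0-2: P1@Q0 runs 2, rem=11, I/O yield, promote→Q0. Q0=[P2,P3,P1] Q1=[] Q2=[]
t=2-4: P2@Q0 runs 2, rem=10, quantum used, demote→Q1. Q0=[P3,P1] Q1=[P2] Q2=[]
t=4-6: P3@Q0 runs 2, rem=12, I/O yield, promote→Q0. Q0=[P1,P3] Q1=[P2] Q2=[]
t=6-8: P1@Q0 runs 2, rem=9, I/O yield, promote→Q0. Q0=[P3,P1] Q1=[P2] Q2=[]
t=8-10: P3@Q0 runs 2, rem=10, I/O yield, promote→Q0. Q0=[P1,P3] Q1=[P2] Q2=[]
t=10-12: P1@Q0 runs 2, rem=7, I/O yield, promote→Q0. Q0=[P3,P1] Q1=[P2] Q2=[]
t=12-14: P3@Q0 runs 2, rem=8, I/O yield, promote→Q0. Q0=[P1,P3] Q1=[P2] Q2=[]
t=14-16: P1@Q0 runs 2, rem=5, I/O yield, promote→Q0. Q0=[P3,P1] Q1=[P2] Q2=[]
t=16-18: P3@Q0 runs 2, rem=6, I/O yield, promote→Q0. Q0=[P1,P3] Q1=[P2] Q2=[]
t=18-20: P1@Q0 runs 2, rem=3, I/O yield, promote→Q0. Q0=[P3,P1] Q1=[P2] Q2=[]
t=20-22: P3@Q0 runs 2, rem=4, I/O yield, promote→Q0. Q0=[P1,P3] Q1=[P2] Q2=[]
t=22-24: P1@Q0 runs 2, rem=1, I/O yield, promote→Q0. Q0=[P3,P1] Q1=[P2] Q2=[]
t=24-26: P3@Q0 runs 2, rem=2, I/O yield, promote→Q0. Q0=[P1,P3] Q1=[P2] Q2=[]
t=26-27: P1@Q0 runs 1, rem=0, completes. Q0=[P3] Q1=[P2] Q2=[]
t=27-29: P3@Q0 runs 2, rem=0, completes. Q0=[] Q1=[P2] Q2=[]
t=29-33: P2@Q1 runs 4, rem=6, quantum used, demote→Q2. Q0=[] Q1=[] Q2=[P2]
t=33-39: P2@Q2 runs 6, rem=0, completes. Q0=[] Q1=[] Q2=[]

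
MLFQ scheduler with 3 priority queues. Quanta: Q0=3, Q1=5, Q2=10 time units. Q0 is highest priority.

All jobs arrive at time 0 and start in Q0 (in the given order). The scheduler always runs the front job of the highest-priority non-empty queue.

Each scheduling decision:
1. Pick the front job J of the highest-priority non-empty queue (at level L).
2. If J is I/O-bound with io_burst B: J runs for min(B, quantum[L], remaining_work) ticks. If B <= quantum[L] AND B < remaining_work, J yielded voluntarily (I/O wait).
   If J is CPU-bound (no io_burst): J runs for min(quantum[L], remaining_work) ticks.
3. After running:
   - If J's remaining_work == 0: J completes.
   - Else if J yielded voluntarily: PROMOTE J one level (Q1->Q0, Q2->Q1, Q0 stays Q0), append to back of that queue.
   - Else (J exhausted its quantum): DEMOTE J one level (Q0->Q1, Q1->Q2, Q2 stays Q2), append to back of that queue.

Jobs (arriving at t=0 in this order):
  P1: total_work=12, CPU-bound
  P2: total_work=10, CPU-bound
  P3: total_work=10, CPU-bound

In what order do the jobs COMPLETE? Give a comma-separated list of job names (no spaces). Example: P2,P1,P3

Answer: P1,P2,P3

Derivation:
t=0-3: P1@Q0 runs 3, rem=9, quantum used, demote→Q1. Q0=[P2,P3] Q1=[P1] Q2=[]
t=3-6: P2@Q0 runs 3, rem=7, quantum used, demote→Q1. Q0=[P3] Q1=[P1,P2] Q2=[]
t=6-9: P3@Q0 runs 3, rem=7, quantum used, demote→Q1. Q0=[] Q1=[P1,P2,P3] Q2=[]
t=9-14: P1@Q1 runs 5, rem=4, quantum used, demote→Q2. Q0=[] Q1=[P2,P3] Q2=[P1]
t=14-19: P2@Q1 runs 5, rem=2, quantum used, demote→Q2. Q0=[] Q1=[P3] Q2=[P1,P2]
t=19-24: P3@Q1 runs 5, rem=2, quantum used, demote→Q2. Q0=[] Q1=[] Q2=[P1,P2,P3]
t=24-28: P1@Q2 runs 4, rem=0, completes. Q0=[] Q1=[] Q2=[P2,P3]
t=28-30: P2@Q2 runs 2, rem=0, completes. Q0=[] Q1=[] Q2=[P3]
t=30-32: P3@Q2 runs 2, rem=0, completes. Q0=[] Q1=[] Q2=[]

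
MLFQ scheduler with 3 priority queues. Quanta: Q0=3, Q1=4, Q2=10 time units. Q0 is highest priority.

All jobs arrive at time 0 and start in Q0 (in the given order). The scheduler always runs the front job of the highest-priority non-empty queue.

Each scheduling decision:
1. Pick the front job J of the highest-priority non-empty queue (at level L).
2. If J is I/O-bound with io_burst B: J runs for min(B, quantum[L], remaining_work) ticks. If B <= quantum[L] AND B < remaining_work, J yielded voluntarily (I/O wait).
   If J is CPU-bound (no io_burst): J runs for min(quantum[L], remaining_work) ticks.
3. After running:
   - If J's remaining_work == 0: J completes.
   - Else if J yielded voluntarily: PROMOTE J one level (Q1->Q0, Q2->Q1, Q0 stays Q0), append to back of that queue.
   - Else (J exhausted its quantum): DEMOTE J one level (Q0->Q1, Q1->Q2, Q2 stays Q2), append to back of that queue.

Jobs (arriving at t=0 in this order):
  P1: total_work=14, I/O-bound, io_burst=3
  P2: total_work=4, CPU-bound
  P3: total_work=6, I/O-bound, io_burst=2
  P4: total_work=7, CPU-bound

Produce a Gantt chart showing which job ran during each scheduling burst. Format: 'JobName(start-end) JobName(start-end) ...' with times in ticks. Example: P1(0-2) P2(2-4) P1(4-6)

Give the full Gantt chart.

Answer: P1(0-3) P2(3-6) P3(6-8) P4(8-11) P1(11-14) P3(14-16) P1(16-19) P3(19-21) P1(21-24) P1(24-26) P2(26-27) P4(27-31)

Derivation:
t=0-3: P1@Q0 runs 3, rem=11, I/O yield, promote→Q0. Q0=[P2,P3,P4,P1] Q1=[] Q2=[]
t=3-6: P2@Q0 runs 3, rem=1, quantum used, demote→Q1. Q0=[P3,P4,P1] Q1=[P2] Q2=[]
t=6-8: P3@Q0 runs 2, rem=4, I/O yield, promote→Q0. Q0=[P4,P1,P3] Q1=[P2] Q2=[]
t=8-11: P4@Q0 runs 3, rem=4, quantum used, demote→Q1. Q0=[P1,P3] Q1=[P2,P4] Q2=[]
t=11-14: P1@Q0 runs 3, rem=8, I/O yield, promote→Q0. Q0=[P3,P1] Q1=[P2,P4] Q2=[]
t=14-16: P3@Q0 runs 2, rem=2, I/O yield, promote→Q0. Q0=[P1,P3] Q1=[P2,P4] Q2=[]
t=16-19: P1@Q0 runs 3, rem=5, I/O yield, promote→Q0. Q0=[P3,P1] Q1=[P2,P4] Q2=[]
t=19-21: P3@Q0 runs 2, rem=0, completes. Q0=[P1] Q1=[P2,P4] Q2=[]
t=21-24: P1@Q0 runs 3, rem=2, I/O yield, promote→Q0. Q0=[P1] Q1=[P2,P4] Q2=[]
t=24-26: P1@Q0 runs 2, rem=0, completes. Q0=[] Q1=[P2,P4] Q2=[]
t=26-27: P2@Q1 runs 1, rem=0, completes. Q0=[] Q1=[P4] Q2=[]
t=27-31: P4@Q1 runs 4, rem=0, completes. Q0=[] Q1=[] Q2=[]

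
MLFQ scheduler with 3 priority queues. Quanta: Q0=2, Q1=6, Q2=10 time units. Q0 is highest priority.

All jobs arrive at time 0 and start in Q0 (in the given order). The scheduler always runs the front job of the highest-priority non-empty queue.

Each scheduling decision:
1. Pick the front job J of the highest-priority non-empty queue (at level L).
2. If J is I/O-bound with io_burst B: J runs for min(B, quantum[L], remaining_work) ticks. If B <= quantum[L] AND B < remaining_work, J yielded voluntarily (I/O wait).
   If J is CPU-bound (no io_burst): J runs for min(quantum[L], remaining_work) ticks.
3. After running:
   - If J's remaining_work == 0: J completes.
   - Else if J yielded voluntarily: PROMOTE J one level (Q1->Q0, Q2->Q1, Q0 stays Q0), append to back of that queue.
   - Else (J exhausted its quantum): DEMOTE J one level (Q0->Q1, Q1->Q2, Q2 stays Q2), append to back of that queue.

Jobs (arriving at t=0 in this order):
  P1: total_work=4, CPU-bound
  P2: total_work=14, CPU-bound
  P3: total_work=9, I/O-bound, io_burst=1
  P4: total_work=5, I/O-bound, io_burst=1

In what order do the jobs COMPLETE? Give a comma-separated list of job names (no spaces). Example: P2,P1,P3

Answer: P4,P3,P1,P2

Derivation:
t=0-2: P1@Q0 runs 2, rem=2, quantum used, demote→Q1. Q0=[P2,P3,P4] Q1=[P1] Q2=[]
t=2-4: P2@Q0 runs 2, rem=12, quantum used, demote→Q1. Q0=[P3,P4] Q1=[P1,P2] Q2=[]
t=4-5: P3@Q0 runs 1, rem=8, I/O yield, promote→Q0. Q0=[P4,P3] Q1=[P1,P2] Q2=[]
t=5-6: P4@Q0 runs 1, rem=4, I/O yield, promote→Q0. Q0=[P3,P4] Q1=[P1,P2] Q2=[]
t=6-7: P3@Q0 runs 1, rem=7, I/O yield, promote→Q0. Q0=[P4,P3] Q1=[P1,P2] Q2=[]
t=7-8: P4@Q0 runs 1, rem=3, I/O yield, promote→Q0. Q0=[P3,P4] Q1=[P1,P2] Q2=[]
t=8-9: P3@Q0 runs 1, rem=6, I/O yield, promote→Q0. Q0=[P4,P3] Q1=[P1,P2] Q2=[]
t=9-10: P4@Q0 runs 1, rem=2, I/O yield, promote→Q0. Q0=[P3,P4] Q1=[P1,P2] Q2=[]
t=10-11: P3@Q0 runs 1, rem=5, I/O yield, promote→Q0. Q0=[P4,P3] Q1=[P1,P2] Q2=[]
t=11-12: P4@Q0 runs 1, rem=1, I/O yield, promote→Q0. Q0=[P3,P4] Q1=[P1,P2] Q2=[]
t=12-13: P3@Q0 runs 1, rem=4, I/O yield, promote→Q0. Q0=[P4,P3] Q1=[P1,P2] Q2=[]
t=13-14: P4@Q0 runs 1, rem=0, completes. Q0=[P3] Q1=[P1,P2] Q2=[]
t=14-15: P3@Q0 runs 1, rem=3, I/O yield, promote→Q0. Q0=[P3] Q1=[P1,P2] Q2=[]
t=15-16: P3@Q0 runs 1, rem=2, I/O yield, promote→Q0. Q0=[P3] Q1=[P1,P2] Q2=[]
t=16-17: P3@Q0 runs 1, rem=1, I/O yield, promote→Q0. Q0=[P3] Q1=[P1,P2] Q2=[]
t=17-18: P3@Q0 runs 1, rem=0, completes. Q0=[] Q1=[P1,P2] Q2=[]
t=18-20: P1@Q1 runs 2, rem=0, completes. Q0=[] Q1=[P2] Q2=[]
t=20-26: P2@Q1 runs 6, rem=6, quantum used, demote→Q2. Q0=[] Q1=[] Q2=[P2]
t=26-32: P2@Q2 runs 6, rem=0, completes. Q0=[] Q1=[] Q2=[]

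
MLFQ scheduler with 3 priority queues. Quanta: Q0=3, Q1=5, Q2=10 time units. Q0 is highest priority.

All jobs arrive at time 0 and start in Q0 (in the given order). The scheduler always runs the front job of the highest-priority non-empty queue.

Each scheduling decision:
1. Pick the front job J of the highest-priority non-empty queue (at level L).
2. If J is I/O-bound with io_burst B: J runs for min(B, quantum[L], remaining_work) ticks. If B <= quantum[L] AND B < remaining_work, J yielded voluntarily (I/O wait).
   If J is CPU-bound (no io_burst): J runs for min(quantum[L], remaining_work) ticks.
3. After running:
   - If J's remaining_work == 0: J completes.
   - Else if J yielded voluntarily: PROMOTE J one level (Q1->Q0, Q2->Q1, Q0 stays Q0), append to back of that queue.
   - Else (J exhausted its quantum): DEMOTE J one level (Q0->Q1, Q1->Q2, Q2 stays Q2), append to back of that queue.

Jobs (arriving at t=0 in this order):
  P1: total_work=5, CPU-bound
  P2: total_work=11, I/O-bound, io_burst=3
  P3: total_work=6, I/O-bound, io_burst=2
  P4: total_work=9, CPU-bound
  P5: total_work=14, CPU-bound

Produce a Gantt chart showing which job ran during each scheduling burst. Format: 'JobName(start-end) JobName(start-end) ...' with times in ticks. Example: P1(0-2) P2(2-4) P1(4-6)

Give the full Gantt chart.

t=0-3: P1@Q0 runs 3, rem=2, quantum used, demote→Q1. Q0=[P2,P3,P4,P5] Q1=[P1] Q2=[]
t=3-6: P2@Q0 runs 3, rem=8, I/O yield, promote→Q0. Q0=[P3,P4,P5,P2] Q1=[P1] Q2=[]
t=6-8: P3@Q0 runs 2, rem=4, I/O yield, promote→Q0. Q0=[P4,P5,P2,P3] Q1=[P1] Q2=[]
t=8-11: P4@Q0 runs 3, rem=6, quantum used, demote→Q1. Q0=[P5,P2,P3] Q1=[P1,P4] Q2=[]
t=11-14: P5@Q0 runs 3, rem=11, quantum used, demote→Q1. Q0=[P2,P3] Q1=[P1,P4,P5] Q2=[]
t=14-17: P2@Q0 runs 3, rem=5, I/O yield, promote→Q0. Q0=[P3,P2] Q1=[P1,P4,P5] Q2=[]
t=17-19: P3@Q0 runs 2, rem=2, I/O yield, promote→Q0. Q0=[P2,P3] Q1=[P1,P4,P5] Q2=[]
t=19-22: P2@Q0 runs 3, rem=2, I/O yield, promote→Q0. Q0=[P3,P2] Q1=[P1,P4,P5] Q2=[]
t=22-24: P3@Q0 runs 2, rem=0, completes. Q0=[P2] Q1=[P1,P4,P5] Q2=[]
t=24-26: P2@Q0 runs 2, rem=0, completes. Q0=[] Q1=[P1,P4,P5] Q2=[]
t=26-28: P1@Q1 runs 2, rem=0, completes. Q0=[] Q1=[P4,P5] Q2=[]
t=28-33: P4@Q1 runs 5, rem=1, quantum used, demote→Q2. Q0=[] Q1=[P5] Q2=[P4]
t=33-38: P5@Q1 runs 5, rem=6, quantum used, demote→Q2. Q0=[] Q1=[] Q2=[P4,P5]
t=38-39: P4@Q2 runs 1, rem=0, completes. Q0=[] Q1=[] Q2=[P5]
t=39-45: P5@Q2 runs 6, rem=0, completes. Q0=[] Q1=[] Q2=[]

Answer: P1(0-3) P2(3-6) P3(6-8) P4(8-11) P5(11-14) P2(14-17) P3(17-19) P2(19-22) P3(22-24) P2(24-26) P1(26-28) P4(28-33) P5(33-38) P4(38-39) P5(39-45)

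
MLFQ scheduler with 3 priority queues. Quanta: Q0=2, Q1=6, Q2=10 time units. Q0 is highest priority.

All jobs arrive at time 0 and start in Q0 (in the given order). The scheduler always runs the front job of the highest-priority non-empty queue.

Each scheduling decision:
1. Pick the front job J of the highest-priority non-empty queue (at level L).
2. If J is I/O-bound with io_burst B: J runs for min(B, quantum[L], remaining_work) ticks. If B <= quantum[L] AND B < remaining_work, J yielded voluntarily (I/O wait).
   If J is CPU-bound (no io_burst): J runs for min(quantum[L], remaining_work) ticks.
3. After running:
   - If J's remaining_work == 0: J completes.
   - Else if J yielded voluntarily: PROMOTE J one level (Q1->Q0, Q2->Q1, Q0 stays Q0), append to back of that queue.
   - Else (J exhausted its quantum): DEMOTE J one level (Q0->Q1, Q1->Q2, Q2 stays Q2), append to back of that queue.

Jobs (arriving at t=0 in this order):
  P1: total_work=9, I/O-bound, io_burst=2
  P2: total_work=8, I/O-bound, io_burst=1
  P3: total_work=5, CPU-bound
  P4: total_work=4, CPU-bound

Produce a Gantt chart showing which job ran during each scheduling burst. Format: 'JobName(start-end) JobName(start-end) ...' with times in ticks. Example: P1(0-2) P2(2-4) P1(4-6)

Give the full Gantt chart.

Answer: P1(0-2) P2(2-3) P3(3-5) P4(5-7) P1(7-9) P2(9-10) P1(10-12) P2(12-13) P1(13-15) P2(15-16) P1(16-17) P2(17-18) P2(18-19) P2(19-20) P2(20-21) P3(21-24) P4(24-26)

Derivation:
t=0-2: P1@Q0 runs 2, rem=7, I/O yield, promote→Q0. Q0=[P2,P3,P4,P1] Q1=[] Q2=[]
t=2-3: P2@Q0 runs 1, rem=7, I/O yield, promote→Q0. Q0=[P3,P4,P1,P2] Q1=[] Q2=[]
t=3-5: P3@Q0 runs 2, rem=3, quantum used, demote→Q1. Q0=[P4,P1,P2] Q1=[P3] Q2=[]
t=5-7: P4@Q0 runs 2, rem=2, quantum used, demote→Q1. Q0=[P1,P2] Q1=[P3,P4] Q2=[]
t=7-9: P1@Q0 runs 2, rem=5, I/O yield, promote→Q0. Q0=[P2,P1] Q1=[P3,P4] Q2=[]
t=9-10: P2@Q0 runs 1, rem=6, I/O yield, promote→Q0. Q0=[P1,P2] Q1=[P3,P4] Q2=[]
t=10-12: P1@Q0 runs 2, rem=3, I/O yield, promote→Q0. Q0=[P2,P1] Q1=[P3,P4] Q2=[]
t=12-13: P2@Q0 runs 1, rem=5, I/O yield, promote→Q0. Q0=[P1,P2] Q1=[P3,P4] Q2=[]
t=13-15: P1@Q0 runs 2, rem=1, I/O yield, promote→Q0. Q0=[P2,P1] Q1=[P3,P4] Q2=[]
t=15-16: P2@Q0 runs 1, rem=4, I/O yield, promote→Q0. Q0=[P1,P2] Q1=[P3,P4] Q2=[]
t=16-17: P1@Q0 runs 1, rem=0, completes. Q0=[P2] Q1=[P3,P4] Q2=[]
t=17-18: P2@Q0 runs 1, rem=3, I/O yield, promote→Q0. Q0=[P2] Q1=[P3,P4] Q2=[]
t=18-19: P2@Q0 runs 1, rem=2, I/O yield, promote→Q0. Q0=[P2] Q1=[P3,P4] Q2=[]
t=19-20: P2@Q0 runs 1, rem=1, I/O yield, promote→Q0. Q0=[P2] Q1=[P3,P4] Q2=[]
t=20-21: P2@Q0 runs 1, rem=0, completes. Q0=[] Q1=[P3,P4] Q2=[]
t=21-24: P3@Q1 runs 3, rem=0, completes. Q0=[] Q1=[P4] Q2=[]
t=24-26: P4@Q1 runs 2, rem=0, completes. Q0=[] Q1=[] Q2=[]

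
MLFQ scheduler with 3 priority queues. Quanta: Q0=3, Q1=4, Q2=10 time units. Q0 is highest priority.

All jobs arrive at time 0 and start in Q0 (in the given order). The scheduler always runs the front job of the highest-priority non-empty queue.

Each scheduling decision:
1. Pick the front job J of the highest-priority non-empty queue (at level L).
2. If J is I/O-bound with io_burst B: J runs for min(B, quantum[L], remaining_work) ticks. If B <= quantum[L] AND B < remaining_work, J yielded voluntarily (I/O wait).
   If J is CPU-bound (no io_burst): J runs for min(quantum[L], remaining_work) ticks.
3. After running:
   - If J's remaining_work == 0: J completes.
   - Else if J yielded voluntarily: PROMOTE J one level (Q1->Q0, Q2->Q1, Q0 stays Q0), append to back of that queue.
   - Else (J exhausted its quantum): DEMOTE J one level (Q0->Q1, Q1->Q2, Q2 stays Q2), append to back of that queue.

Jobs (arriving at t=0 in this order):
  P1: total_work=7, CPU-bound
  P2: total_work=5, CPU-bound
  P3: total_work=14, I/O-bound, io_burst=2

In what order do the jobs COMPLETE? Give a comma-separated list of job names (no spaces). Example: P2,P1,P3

t=0-3: P1@Q0 runs 3, rem=4, quantum used, demote→Q1. Q0=[P2,P3] Q1=[P1] Q2=[]
t=3-6: P2@Q0 runs 3, rem=2, quantum used, demote→Q1. Q0=[P3] Q1=[P1,P2] Q2=[]
t=6-8: P3@Q0 runs 2, rem=12, I/O yield, promote→Q0. Q0=[P3] Q1=[P1,P2] Q2=[]
t=8-10: P3@Q0 runs 2, rem=10, I/O yield, promote→Q0. Q0=[P3] Q1=[P1,P2] Q2=[]
t=10-12: P3@Q0 runs 2, rem=8, I/O yield, promote→Q0. Q0=[P3] Q1=[P1,P2] Q2=[]
t=12-14: P3@Q0 runs 2, rem=6, I/O yield, promote→Q0. Q0=[P3] Q1=[P1,P2] Q2=[]
t=14-16: P3@Q0 runs 2, rem=4, I/O yield, promote→Q0. Q0=[P3] Q1=[P1,P2] Q2=[]
t=16-18: P3@Q0 runs 2, rem=2, I/O yield, promote→Q0. Q0=[P3] Q1=[P1,P2] Q2=[]
t=18-20: P3@Q0 runs 2, rem=0, completes. Q0=[] Q1=[P1,P2] Q2=[]
t=20-24: P1@Q1 runs 4, rem=0, completes. Q0=[] Q1=[P2] Q2=[]
t=24-26: P2@Q1 runs 2, rem=0, completes. Q0=[] Q1=[] Q2=[]

Answer: P3,P1,P2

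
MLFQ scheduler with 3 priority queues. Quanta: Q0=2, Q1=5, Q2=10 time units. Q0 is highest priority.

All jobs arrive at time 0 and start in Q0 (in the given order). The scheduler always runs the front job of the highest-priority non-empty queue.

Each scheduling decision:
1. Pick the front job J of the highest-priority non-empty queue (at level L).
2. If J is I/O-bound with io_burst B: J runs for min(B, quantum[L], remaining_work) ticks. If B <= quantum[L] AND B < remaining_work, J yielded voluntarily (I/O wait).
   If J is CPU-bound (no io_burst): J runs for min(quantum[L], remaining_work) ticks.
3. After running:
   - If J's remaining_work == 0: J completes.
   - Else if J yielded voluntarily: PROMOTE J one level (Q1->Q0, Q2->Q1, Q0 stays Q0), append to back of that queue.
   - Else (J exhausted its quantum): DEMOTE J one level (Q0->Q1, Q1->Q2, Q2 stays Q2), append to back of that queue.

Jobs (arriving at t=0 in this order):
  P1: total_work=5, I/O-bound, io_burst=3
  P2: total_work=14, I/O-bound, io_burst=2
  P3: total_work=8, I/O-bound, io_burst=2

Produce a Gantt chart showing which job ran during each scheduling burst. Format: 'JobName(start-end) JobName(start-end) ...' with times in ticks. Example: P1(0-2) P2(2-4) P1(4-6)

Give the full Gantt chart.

t=0-2: P1@Q0 runs 2, rem=3, quantum used, demote→Q1. Q0=[P2,P3] Q1=[P1] Q2=[]
t=2-4: P2@Q0 runs 2, rem=12, I/O yield, promote→Q0. Q0=[P3,P2] Q1=[P1] Q2=[]
t=4-6: P3@Q0 runs 2, rem=6, I/O yield, promote→Q0. Q0=[P2,P3] Q1=[P1] Q2=[]
t=6-8: P2@Q0 runs 2, rem=10, I/O yield, promote→Q0. Q0=[P3,P2] Q1=[P1] Q2=[]
t=8-10: P3@Q0 runs 2, rem=4, I/O yield, promote→Q0. Q0=[P2,P3] Q1=[P1] Q2=[]
t=10-12: P2@Q0 runs 2, rem=8, I/O yield, promote→Q0. Q0=[P3,P2] Q1=[P1] Q2=[]
t=12-14: P3@Q0 runs 2, rem=2, I/O yield, promote→Q0. Q0=[P2,P3] Q1=[P1] Q2=[]
t=14-16: P2@Q0 runs 2, rem=6, I/O yield, promote→Q0. Q0=[P3,P2] Q1=[P1] Q2=[]
t=16-18: P3@Q0 runs 2, rem=0, completes. Q0=[P2] Q1=[P1] Q2=[]
t=18-20: P2@Q0 runs 2, rem=4, I/O yield, promote→Q0. Q0=[P2] Q1=[P1] Q2=[]
t=20-22: P2@Q0 runs 2, rem=2, I/O yield, promote→Q0. Q0=[P2] Q1=[P1] Q2=[]
t=22-24: P2@Q0 runs 2, rem=0, completes. Q0=[] Q1=[P1] Q2=[]
t=24-27: P1@Q1 runs 3, rem=0, completes. Q0=[] Q1=[] Q2=[]

Answer: P1(0-2) P2(2-4) P3(4-6) P2(6-8) P3(8-10) P2(10-12) P3(12-14) P2(14-16) P3(16-18) P2(18-20) P2(20-22) P2(22-24) P1(24-27)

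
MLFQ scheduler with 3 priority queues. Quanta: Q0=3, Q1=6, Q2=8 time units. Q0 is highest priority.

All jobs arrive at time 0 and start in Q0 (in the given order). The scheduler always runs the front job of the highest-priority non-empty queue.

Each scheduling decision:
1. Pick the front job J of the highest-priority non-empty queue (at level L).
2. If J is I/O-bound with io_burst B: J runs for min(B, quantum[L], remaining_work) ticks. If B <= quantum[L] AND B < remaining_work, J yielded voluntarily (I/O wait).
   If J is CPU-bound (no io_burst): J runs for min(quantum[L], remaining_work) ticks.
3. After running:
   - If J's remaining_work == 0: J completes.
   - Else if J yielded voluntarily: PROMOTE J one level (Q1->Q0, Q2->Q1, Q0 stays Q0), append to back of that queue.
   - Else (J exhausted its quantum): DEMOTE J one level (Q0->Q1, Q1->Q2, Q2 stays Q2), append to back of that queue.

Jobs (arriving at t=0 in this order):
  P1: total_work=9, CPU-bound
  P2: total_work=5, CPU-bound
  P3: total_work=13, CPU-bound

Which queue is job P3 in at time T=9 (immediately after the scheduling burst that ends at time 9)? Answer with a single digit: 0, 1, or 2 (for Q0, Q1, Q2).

Answer: 1

Derivation:
t=0-3: P1@Q0 runs 3, rem=6, quantum used, demote→Q1. Q0=[P2,P3] Q1=[P1] Q2=[]
t=3-6: P2@Q0 runs 3, rem=2, quantum used, demote→Q1. Q0=[P3] Q1=[P1,P2] Q2=[]
t=6-9: P3@Q0 runs 3, rem=10, quantum used, demote→Q1. Q0=[] Q1=[P1,P2,P3] Q2=[]
t=9-15: P1@Q1 runs 6, rem=0, completes. Q0=[] Q1=[P2,P3] Q2=[]
t=15-17: P2@Q1 runs 2, rem=0, completes. Q0=[] Q1=[P3] Q2=[]
t=17-23: P3@Q1 runs 6, rem=4, quantum used, demote→Q2. Q0=[] Q1=[] Q2=[P3]
t=23-27: P3@Q2 runs 4, rem=0, completes. Q0=[] Q1=[] Q2=[]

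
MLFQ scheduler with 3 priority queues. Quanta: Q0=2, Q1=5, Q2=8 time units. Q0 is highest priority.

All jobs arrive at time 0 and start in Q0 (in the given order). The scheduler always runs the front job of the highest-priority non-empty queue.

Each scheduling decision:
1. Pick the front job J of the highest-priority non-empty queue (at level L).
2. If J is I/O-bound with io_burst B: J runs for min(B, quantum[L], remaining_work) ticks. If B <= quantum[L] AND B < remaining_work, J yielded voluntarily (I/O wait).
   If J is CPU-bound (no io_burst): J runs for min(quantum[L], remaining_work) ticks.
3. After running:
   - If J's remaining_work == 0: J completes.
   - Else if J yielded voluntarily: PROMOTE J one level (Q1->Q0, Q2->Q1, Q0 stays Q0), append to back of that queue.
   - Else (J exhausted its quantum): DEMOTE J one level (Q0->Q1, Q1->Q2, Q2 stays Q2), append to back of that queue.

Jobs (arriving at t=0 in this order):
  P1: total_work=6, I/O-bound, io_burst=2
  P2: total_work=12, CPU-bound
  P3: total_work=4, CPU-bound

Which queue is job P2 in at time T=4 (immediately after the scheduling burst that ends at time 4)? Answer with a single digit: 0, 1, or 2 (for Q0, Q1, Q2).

Answer: 1

Derivation:
t=0-2: P1@Q0 runs 2, rem=4, I/O yield, promote→Q0. Q0=[P2,P3,P1] Q1=[] Q2=[]
t=2-4: P2@Q0 runs 2, rem=10, quantum used, demote→Q1. Q0=[P3,P1] Q1=[P2] Q2=[]
t=4-6: P3@Q0 runs 2, rem=2, quantum used, demote→Q1. Q0=[P1] Q1=[P2,P3] Q2=[]
t=6-8: P1@Q0 runs 2, rem=2, I/O yield, promote→Q0. Q0=[P1] Q1=[P2,P3] Q2=[]
t=8-10: P1@Q0 runs 2, rem=0, completes. Q0=[] Q1=[P2,P3] Q2=[]
t=10-15: P2@Q1 runs 5, rem=5, quantum used, demote→Q2. Q0=[] Q1=[P3] Q2=[P2]
t=15-17: P3@Q1 runs 2, rem=0, completes. Q0=[] Q1=[] Q2=[P2]
t=17-22: P2@Q2 runs 5, rem=0, completes. Q0=[] Q1=[] Q2=[]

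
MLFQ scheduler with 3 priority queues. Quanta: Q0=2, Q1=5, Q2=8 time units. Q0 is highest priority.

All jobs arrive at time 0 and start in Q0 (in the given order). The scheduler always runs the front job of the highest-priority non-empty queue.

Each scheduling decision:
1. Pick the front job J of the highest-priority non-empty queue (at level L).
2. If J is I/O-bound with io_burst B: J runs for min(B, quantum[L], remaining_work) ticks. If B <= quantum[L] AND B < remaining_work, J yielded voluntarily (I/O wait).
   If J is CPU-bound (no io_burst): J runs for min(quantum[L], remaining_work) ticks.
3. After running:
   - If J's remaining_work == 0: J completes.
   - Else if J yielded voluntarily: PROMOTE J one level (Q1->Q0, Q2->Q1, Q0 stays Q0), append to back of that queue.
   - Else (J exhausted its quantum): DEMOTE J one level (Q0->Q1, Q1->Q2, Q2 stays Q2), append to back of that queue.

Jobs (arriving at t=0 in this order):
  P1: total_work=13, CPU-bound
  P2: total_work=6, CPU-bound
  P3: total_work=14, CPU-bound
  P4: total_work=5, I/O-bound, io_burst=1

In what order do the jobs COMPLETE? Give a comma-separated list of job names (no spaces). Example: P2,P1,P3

t=0-2: P1@Q0 runs 2, rem=11, quantum used, demote→Q1. Q0=[P2,P3,P4] Q1=[P1] Q2=[]
t=2-4: P2@Q0 runs 2, rem=4, quantum used, demote→Q1. Q0=[P3,P4] Q1=[P1,P2] Q2=[]
t=4-6: P3@Q0 runs 2, rem=12, quantum used, demote→Q1. Q0=[P4] Q1=[P1,P2,P3] Q2=[]
t=6-7: P4@Q0 runs 1, rem=4, I/O yield, promote→Q0. Q0=[P4] Q1=[P1,P2,P3] Q2=[]
t=7-8: P4@Q0 runs 1, rem=3, I/O yield, promote→Q0. Q0=[P4] Q1=[P1,P2,P3] Q2=[]
t=8-9: P4@Q0 runs 1, rem=2, I/O yield, promote→Q0. Q0=[P4] Q1=[P1,P2,P3] Q2=[]
t=9-10: P4@Q0 runs 1, rem=1, I/O yield, promote→Q0. Q0=[P4] Q1=[P1,P2,P3] Q2=[]
t=10-11: P4@Q0 runs 1, rem=0, completes. Q0=[] Q1=[P1,P2,P3] Q2=[]
t=11-16: P1@Q1 runs 5, rem=6, quantum used, demote→Q2. Q0=[] Q1=[P2,P3] Q2=[P1]
t=16-20: P2@Q1 runs 4, rem=0, completes. Q0=[] Q1=[P3] Q2=[P1]
t=20-25: P3@Q1 runs 5, rem=7, quantum used, demote→Q2. Q0=[] Q1=[] Q2=[P1,P3]
t=25-31: P1@Q2 runs 6, rem=0, completes. Q0=[] Q1=[] Q2=[P3]
t=31-38: P3@Q2 runs 7, rem=0, completes. Q0=[] Q1=[] Q2=[]

Answer: P4,P2,P1,P3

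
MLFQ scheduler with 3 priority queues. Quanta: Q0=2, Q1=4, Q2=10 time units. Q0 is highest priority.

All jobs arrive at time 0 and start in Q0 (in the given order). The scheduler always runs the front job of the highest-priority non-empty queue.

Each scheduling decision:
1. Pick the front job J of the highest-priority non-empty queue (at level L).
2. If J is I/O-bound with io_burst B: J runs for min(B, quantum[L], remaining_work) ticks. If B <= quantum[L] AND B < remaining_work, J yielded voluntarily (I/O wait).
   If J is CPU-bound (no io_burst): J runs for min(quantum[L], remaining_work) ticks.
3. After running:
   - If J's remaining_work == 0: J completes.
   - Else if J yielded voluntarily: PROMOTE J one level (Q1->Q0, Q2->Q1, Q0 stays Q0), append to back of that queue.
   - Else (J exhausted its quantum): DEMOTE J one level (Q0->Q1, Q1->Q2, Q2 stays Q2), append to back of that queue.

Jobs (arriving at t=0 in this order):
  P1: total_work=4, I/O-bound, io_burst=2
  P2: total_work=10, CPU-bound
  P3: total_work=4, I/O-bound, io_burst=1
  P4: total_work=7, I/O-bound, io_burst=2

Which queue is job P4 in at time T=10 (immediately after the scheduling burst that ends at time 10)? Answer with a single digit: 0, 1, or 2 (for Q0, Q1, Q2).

Answer: 0

Derivation:
t=0-2: P1@Q0 runs 2, rem=2, I/O yield, promote→Q0. Q0=[P2,P3,P4,P1] Q1=[] Q2=[]
t=2-4: P2@Q0 runs 2, rem=8, quantum used, demote→Q1. Q0=[P3,P4,P1] Q1=[P2] Q2=[]
t=4-5: P3@Q0 runs 1, rem=3, I/O yield, promote→Q0. Q0=[P4,P1,P3] Q1=[P2] Q2=[]
t=5-7: P4@Q0 runs 2, rem=5, I/O yield, promote→Q0. Q0=[P1,P3,P4] Q1=[P2] Q2=[]
t=7-9: P1@Q0 runs 2, rem=0, completes. Q0=[P3,P4] Q1=[P2] Q2=[]
t=9-10: P3@Q0 runs 1, rem=2, I/O yield, promote→Q0. Q0=[P4,P3] Q1=[P2] Q2=[]
t=10-12: P4@Q0 runs 2, rem=3, I/O yield, promote→Q0. Q0=[P3,P4] Q1=[P2] Q2=[]
t=12-13: P3@Q0 runs 1, rem=1, I/O yield, promote→Q0. Q0=[P4,P3] Q1=[P2] Q2=[]
t=13-15: P4@Q0 runs 2, rem=1, I/O yield, promote→Q0. Q0=[P3,P4] Q1=[P2] Q2=[]
t=15-16: P3@Q0 runs 1, rem=0, completes. Q0=[P4] Q1=[P2] Q2=[]
t=16-17: P4@Q0 runs 1, rem=0, completes. Q0=[] Q1=[P2] Q2=[]
t=17-21: P2@Q1 runs 4, rem=4, quantum used, demote→Q2. Q0=[] Q1=[] Q2=[P2]
t=21-25: P2@Q2 runs 4, rem=0, completes. Q0=[] Q1=[] Q2=[]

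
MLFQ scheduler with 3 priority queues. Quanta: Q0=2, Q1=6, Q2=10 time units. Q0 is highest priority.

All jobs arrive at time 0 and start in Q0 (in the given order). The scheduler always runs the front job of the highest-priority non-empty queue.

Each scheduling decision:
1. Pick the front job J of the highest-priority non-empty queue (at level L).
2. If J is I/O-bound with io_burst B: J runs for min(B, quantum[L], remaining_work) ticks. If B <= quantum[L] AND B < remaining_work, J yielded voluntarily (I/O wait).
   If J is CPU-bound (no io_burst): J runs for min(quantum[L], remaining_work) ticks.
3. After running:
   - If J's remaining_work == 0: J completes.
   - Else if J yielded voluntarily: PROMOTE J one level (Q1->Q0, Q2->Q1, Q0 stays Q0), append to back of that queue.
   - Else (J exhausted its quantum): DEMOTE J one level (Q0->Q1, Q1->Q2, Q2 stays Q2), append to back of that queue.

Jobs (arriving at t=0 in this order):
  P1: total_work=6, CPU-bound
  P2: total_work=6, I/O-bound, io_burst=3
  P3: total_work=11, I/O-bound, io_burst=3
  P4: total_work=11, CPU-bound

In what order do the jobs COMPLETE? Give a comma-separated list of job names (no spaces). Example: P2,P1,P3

t=0-2: P1@Q0 runs 2, rem=4, quantum used, demote→Q1. Q0=[P2,P3,P4] Q1=[P1] Q2=[]
t=2-4: P2@Q0 runs 2, rem=4, quantum used, demote→Q1. Q0=[P3,P4] Q1=[P1,P2] Q2=[]
t=4-6: P3@Q0 runs 2, rem=9, quantum used, demote→Q1. Q0=[P4] Q1=[P1,P2,P3] Q2=[]
t=6-8: P4@Q0 runs 2, rem=9, quantum used, demote→Q1. Q0=[] Q1=[P1,P2,P3,P4] Q2=[]
t=8-12: P1@Q1 runs 4, rem=0, completes. Q0=[] Q1=[P2,P3,P4] Q2=[]
t=12-15: P2@Q1 runs 3, rem=1, I/O yield, promote→Q0. Q0=[P2] Q1=[P3,P4] Q2=[]
t=15-16: P2@Q0 runs 1, rem=0, completes. Q0=[] Q1=[P3,P4] Q2=[]
t=16-19: P3@Q1 runs 3, rem=6, I/O yield, promote→Q0. Q0=[P3] Q1=[P4] Q2=[]
t=19-21: P3@Q0 runs 2, rem=4, quantum used, demote→Q1. Q0=[] Q1=[P4,P3] Q2=[]
t=21-27: P4@Q1 runs 6, rem=3, quantum used, demote→Q2. Q0=[] Q1=[P3] Q2=[P4]
t=27-30: P3@Q1 runs 3, rem=1, I/O yield, promote→Q0. Q0=[P3] Q1=[] Q2=[P4]
t=30-31: P3@Q0 runs 1, rem=0, completes. Q0=[] Q1=[] Q2=[P4]
t=31-34: P4@Q2 runs 3, rem=0, completes. Q0=[] Q1=[] Q2=[]

Answer: P1,P2,P3,P4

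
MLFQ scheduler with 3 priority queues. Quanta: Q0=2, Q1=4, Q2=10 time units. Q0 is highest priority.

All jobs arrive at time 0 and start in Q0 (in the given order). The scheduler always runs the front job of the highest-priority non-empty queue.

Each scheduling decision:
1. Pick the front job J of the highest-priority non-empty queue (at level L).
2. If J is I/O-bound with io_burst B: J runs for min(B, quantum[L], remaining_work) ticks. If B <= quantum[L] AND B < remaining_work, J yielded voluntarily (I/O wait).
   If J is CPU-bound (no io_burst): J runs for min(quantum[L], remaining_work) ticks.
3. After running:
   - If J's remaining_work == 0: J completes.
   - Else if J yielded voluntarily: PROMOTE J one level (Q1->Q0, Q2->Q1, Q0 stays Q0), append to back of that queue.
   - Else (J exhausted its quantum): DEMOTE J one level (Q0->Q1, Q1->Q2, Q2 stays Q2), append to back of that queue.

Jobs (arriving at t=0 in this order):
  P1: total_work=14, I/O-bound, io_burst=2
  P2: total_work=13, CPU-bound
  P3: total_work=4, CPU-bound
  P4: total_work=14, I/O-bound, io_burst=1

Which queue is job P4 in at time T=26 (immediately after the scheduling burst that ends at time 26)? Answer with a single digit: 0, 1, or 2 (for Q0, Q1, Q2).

Answer: 0

Derivation:
t=0-2: P1@Q0 runs 2, rem=12, I/O yield, promote→Q0. Q0=[P2,P3,P4,P1] Q1=[] Q2=[]
t=2-4: P2@Q0 runs 2, rem=11, quantum used, demote→Q1. Q0=[P3,P4,P1] Q1=[P2] Q2=[]
t=4-6: P3@Q0 runs 2, rem=2, quantum used, demote→Q1. Q0=[P4,P1] Q1=[P2,P3] Q2=[]
t=6-7: P4@Q0 runs 1, rem=13, I/O yield, promote→Q0. Q0=[P1,P4] Q1=[P2,P3] Q2=[]
t=7-9: P1@Q0 runs 2, rem=10, I/O yield, promote→Q0. Q0=[P4,P1] Q1=[P2,P3] Q2=[]
t=9-10: P4@Q0 runs 1, rem=12, I/O yield, promote→Q0. Q0=[P1,P4] Q1=[P2,P3] Q2=[]
t=10-12: P1@Q0 runs 2, rem=8, I/O yield, promote→Q0. Q0=[P4,P1] Q1=[P2,P3] Q2=[]
t=12-13: P4@Q0 runs 1, rem=11, I/O yield, promote→Q0. Q0=[P1,P4] Q1=[P2,P3] Q2=[]
t=13-15: P1@Q0 runs 2, rem=6, I/O yield, promote→Q0. Q0=[P4,P1] Q1=[P2,P3] Q2=[]
t=15-16: P4@Q0 runs 1, rem=10, I/O yield, promote→Q0. Q0=[P1,P4] Q1=[P2,P3] Q2=[]
t=16-18: P1@Q0 runs 2, rem=4, I/O yield, promote→Q0. Q0=[P4,P1] Q1=[P2,P3] Q2=[]
t=18-19: P4@Q0 runs 1, rem=9, I/O yield, promote→Q0. Q0=[P1,P4] Q1=[P2,P3] Q2=[]
t=19-21: P1@Q0 runs 2, rem=2, I/O yield, promote→Q0. Q0=[P4,P1] Q1=[P2,P3] Q2=[]
t=21-22: P4@Q0 runs 1, rem=8, I/O yield, promote→Q0. Q0=[P1,P4] Q1=[P2,P3] Q2=[]
t=22-24: P1@Q0 runs 2, rem=0, completes. Q0=[P4] Q1=[P2,P3] Q2=[]
t=24-25: P4@Q0 runs 1, rem=7, I/O yield, promote→Q0. Q0=[P4] Q1=[P2,P3] Q2=[]
t=25-26: P4@Q0 runs 1, rem=6, I/O yield, promote→Q0. Q0=[P4] Q1=[P2,P3] Q2=[]
t=26-27: P4@Q0 runs 1, rem=5, I/O yield, promote→Q0. Q0=[P4] Q1=[P2,P3] Q2=[]
t=27-28: P4@Q0 runs 1, rem=4, I/O yield, promote→Q0. Q0=[P4] Q1=[P2,P3] Q2=[]
t=28-29: P4@Q0 runs 1, rem=3, I/O yield, promote→Q0. Q0=[P4] Q1=[P2,P3] Q2=[]
t=29-30: P4@Q0 runs 1, rem=2, I/O yield, promote→Q0. Q0=[P4] Q1=[P2,P3] Q2=[]
t=30-31: P4@Q0 runs 1, rem=1, I/O yield, promote→Q0. Q0=[P4] Q1=[P2,P3] Q2=[]
t=31-32: P4@Q0 runs 1, rem=0, completes. Q0=[] Q1=[P2,P3] Q2=[]
t=32-36: P2@Q1 runs 4, rem=7, quantum used, demote→Q2. Q0=[] Q1=[P3] Q2=[P2]
t=36-38: P3@Q1 runs 2, rem=0, completes. Q0=[] Q1=[] Q2=[P2]
t=38-45: P2@Q2 runs 7, rem=0, completes. Q0=[] Q1=[] Q2=[]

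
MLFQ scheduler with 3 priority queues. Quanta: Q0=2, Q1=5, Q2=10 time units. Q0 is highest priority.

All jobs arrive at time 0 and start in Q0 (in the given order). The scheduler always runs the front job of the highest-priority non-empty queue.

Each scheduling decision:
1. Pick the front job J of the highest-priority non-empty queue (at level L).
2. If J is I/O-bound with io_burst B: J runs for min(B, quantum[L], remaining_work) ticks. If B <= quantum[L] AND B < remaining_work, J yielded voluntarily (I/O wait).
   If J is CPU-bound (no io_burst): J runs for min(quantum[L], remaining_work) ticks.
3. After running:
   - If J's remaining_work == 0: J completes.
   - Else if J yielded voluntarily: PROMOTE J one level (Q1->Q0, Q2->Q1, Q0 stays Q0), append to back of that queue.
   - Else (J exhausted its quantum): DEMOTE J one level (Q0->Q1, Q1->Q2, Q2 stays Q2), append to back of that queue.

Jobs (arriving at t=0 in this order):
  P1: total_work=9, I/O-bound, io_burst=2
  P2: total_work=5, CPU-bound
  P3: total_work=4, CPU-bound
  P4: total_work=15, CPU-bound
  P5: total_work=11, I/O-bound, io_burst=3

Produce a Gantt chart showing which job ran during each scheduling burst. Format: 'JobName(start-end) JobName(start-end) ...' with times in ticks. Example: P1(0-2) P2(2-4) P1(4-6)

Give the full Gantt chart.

Answer: P1(0-2) P2(2-4) P3(4-6) P4(6-8) P5(8-10) P1(10-12) P1(12-14) P1(14-16) P1(16-17) P2(17-20) P3(20-22) P4(22-27) P5(27-30) P5(30-32) P5(32-35) P5(35-36) P4(36-44)

Derivation:
t=0-2: P1@Q0 runs 2, rem=7, I/O yield, promote→Q0. Q0=[P2,P3,P4,P5,P1] Q1=[] Q2=[]
t=2-4: P2@Q0 runs 2, rem=3, quantum used, demote→Q1. Q0=[P3,P4,P5,P1] Q1=[P2] Q2=[]
t=4-6: P3@Q0 runs 2, rem=2, quantum used, demote→Q1. Q0=[P4,P5,P1] Q1=[P2,P3] Q2=[]
t=6-8: P4@Q0 runs 2, rem=13, quantum used, demote→Q1. Q0=[P5,P1] Q1=[P2,P3,P4] Q2=[]
t=8-10: P5@Q0 runs 2, rem=9, quantum used, demote→Q1. Q0=[P1] Q1=[P2,P3,P4,P5] Q2=[]
t=10-12: P1@Q0 runs 2, rem=5, I/O yield, promote→Q0. Q0=[P1] Q1=[P2,P3,P4,P5] Q2=[]
t=12-14: P1@Q0 runs 2, rem=3, I/O yield, promote→Q0. Q0=[P1] Q1=[P2,P3,P4,P5] Q2=[]
t=14-16: P1@Q0 runs 2, rem=1, I/O yield, promote→Q0. Q0=[P1] Q1=[P2,P3,P4,P5] Q2=[]
t=16-17: P1@Q0 runs 1, rem=0, completes. Q0=[] Q1=[P2,P3,P4,P5] Q2=[]
t=17-20: P2@Q1 runs 3, rem=0, completes. Q0=[] Q1=[P3,P4,P5] Q2=[]
t=20-22: P3@Q1 runs 2, rem=0, completes. Q0=[] Q1=[P4,P5] Q2=[]
t=22-27: P4@Q1 runs 5, rem=8, quantum used, demote→Q2. Q0=[] Q1=[P5] Q2=[P4]
t=27-30: P5@Q1 runs 3, rem=6, I/O yield, promote→Q0. Q0=[P5] Q1=[] Q2=[P4]
t=30-32: P5@Q0 runs 2, rem=4, quantum used, demote→Q1. Q0=[] Q1=[P5] Q2=[P4]
t=32-35: P5@Q1 runs 3, rem=1, I/O yield, promote→Q0. Q0=[P5] Q1=[] Q2=[P4]
t=35-36: P5@Q0 runs 1, rem=0, completes. Q0=[] Q1=[] Q2=[P4]
t=36-44: P4@Q2 runs 8, rem=0, completes. Q0=[] Q1=[] Q2=[]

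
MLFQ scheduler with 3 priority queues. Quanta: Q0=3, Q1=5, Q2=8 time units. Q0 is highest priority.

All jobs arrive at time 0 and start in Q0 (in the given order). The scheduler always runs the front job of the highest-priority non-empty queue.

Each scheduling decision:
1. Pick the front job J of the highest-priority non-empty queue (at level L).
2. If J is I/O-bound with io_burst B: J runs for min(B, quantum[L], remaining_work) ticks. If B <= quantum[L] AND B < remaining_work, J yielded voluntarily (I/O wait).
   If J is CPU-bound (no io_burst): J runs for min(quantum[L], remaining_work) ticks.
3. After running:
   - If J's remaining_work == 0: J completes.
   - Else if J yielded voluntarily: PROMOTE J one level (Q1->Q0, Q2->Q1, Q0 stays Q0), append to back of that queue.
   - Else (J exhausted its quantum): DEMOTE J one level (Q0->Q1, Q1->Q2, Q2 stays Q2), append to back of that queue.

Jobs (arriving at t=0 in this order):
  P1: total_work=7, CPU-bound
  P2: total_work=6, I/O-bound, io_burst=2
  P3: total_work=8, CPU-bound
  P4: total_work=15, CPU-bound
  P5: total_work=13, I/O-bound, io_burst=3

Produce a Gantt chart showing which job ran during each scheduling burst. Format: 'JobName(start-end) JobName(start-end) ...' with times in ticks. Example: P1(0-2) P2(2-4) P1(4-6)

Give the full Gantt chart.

Answer: P1(0-3) P2(3-5) P3(5-8) P4(8-11) P5(11-14) P2(14-16) P5(16-19) P2(19-21) P5(21-24) P5(24-27) P5(27-28) P1(28-32) P3(32-37) P4(37-42) P4(42-49)

Derivation:
t=0-3: P1@Q0 runs 3, rem=4, quantum used, demote→Q1. Q0=[P2,P3,P4,P5] Q1=[P1] Q2=[]
t=3-5: P2@Q0 runs 2, rem=4, I/O yield, promote→Q0. Q0=[P3,P4,P5,P2] Q1=[P1] Q2=[]
t=5-8: P3@Q0 runs 3, rem=5, quantum used, demote→Q1. Q0=[P4,P5,P2] Q1=[P1,P3] Q2=[]
t=8-11: P4@Q0 runs 3, rem=12, quantum used, demote→Q1. Q0=[P5,P2] Q1=[P1,P3,P4] Q2=[]
t=11-14: P5@Q0 runs 3, rem=10, I/O yield, promote→Q0. Q0=[P2,P5] Q1=[P1,P3,P4] Q2=[]
t=14-16: P2@Q0 runs 2, rem=2, I/O yield, promote→Q0. Q0=[P5,P2] Q1=[P1,P3,P4] Q2=[]
t=16-19: P5@Q0 runs 3, rem=7, I/O yield, promote→Q0. Q0=[P2,P5] Q1=[P1,P3,P4] Q2=[]
t=19-21: P2@Q0 runs 2, rem=0, completes. Q0=[P5] Q1=[P1,P3,P4] Q2=[]
t=21-24: P5@Q0 runs 3, rem=4, I/O yield, promote→Q0. Q0=[P5] Q1=[P1,P3,P4] Q2=[]
t=24-27: P5@Q0 runs 3, rem=1, I/O yield, promote→Q0. Q0=[P5] Q1=[P1,P3,P4] Q2=[]
t=27-28: P5@Q0 runs 1, rem=0, completes. Q0=[] Q1=[P1,P3,P4] Q2=[]
t=28-32: P1@Q1 runs 4, rem=0, completes. Q0=[] Q1=[P3,P4] Q2=[]
t=32-37: P3@Q1 runs 5, rem=0, completes. Q0=[] Q1=[P4] Q2=[]
t=37-42: P4@Q1 runs 5, rem=7, quantum used, demote→Q2. Q0=[] Q1=[] Q2=[P4]
t=42-49: P4@Q2 runs 7, rem=0, completes. Q0=[] Q1=[] Q2=[]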